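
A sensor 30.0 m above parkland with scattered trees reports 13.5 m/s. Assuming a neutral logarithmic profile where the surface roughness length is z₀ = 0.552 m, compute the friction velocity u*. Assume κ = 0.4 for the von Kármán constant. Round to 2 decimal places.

Log law: V(z) = (u*/κ) · ln(z/z₀) ⇒ u* = κ · V / ln(z/z₀)
u* = 0.4 × 13.5 / ln(30.0/0.552) = 0.4 × 13.5 / 3.9954
   = 5.4000 / 3.9954 = 1.3516 m/s

u* ≈ 1.35 m/s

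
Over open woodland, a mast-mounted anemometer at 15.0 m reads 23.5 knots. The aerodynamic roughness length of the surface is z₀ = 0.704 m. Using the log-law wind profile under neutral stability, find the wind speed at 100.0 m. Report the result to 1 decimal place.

38.1 knots

Log law: V(z) ∝ ln(z/z₀), so V₂/V₁ = ln(z₂/z₀) / ln(z₁/z₀).
ln(100.0/0.704) = 4.9561, ln(15.0/0.704) = 3.0590
V₂ = 23.5 × 4.9561/3.0590 = 23.5 × 1.6202 = 38.0740 knots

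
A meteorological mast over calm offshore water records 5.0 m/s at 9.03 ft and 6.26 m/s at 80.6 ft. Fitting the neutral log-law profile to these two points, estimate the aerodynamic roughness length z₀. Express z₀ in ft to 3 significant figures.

Log law: V(z) ∝ ln(z/z₀). With r = V₁/V₂ = 5.0/6.26 = 0.79872,
r · ln(z₂/z₀) = ln(z₁/z₀) ⇒ ln z₀ = (ln z₁ − r·ln z₂)/(1 − r)
ln z₀ = (2.20055 − 0.79872×4.38950) / 0.20128 = -6.4857
z₀ = exp(-6.4857) = 0.001525 ft

z₀ ≈ 0.00153 ft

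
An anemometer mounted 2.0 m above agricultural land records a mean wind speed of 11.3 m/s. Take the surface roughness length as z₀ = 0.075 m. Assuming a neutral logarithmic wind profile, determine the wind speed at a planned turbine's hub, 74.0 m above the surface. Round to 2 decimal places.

Log law: V(z) ∝ ln(z/z₀), so V₂/V₁ = ln(z₂/z₀) / ln(z₁/z₀).
ln(74.0/0.075) = 6.8943, ln(2.0/0.075) = 3.2834
V₂ = 11.3 × 6.8943/3.2834 = 11.3 × 2.0997 = 23.7271 m/s

23.73 m/s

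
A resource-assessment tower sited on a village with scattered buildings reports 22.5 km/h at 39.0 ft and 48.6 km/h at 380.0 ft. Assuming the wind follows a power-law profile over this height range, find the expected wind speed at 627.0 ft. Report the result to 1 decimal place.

57.6 km/h

First find α: α = ln(V₂/V₁)/ln(z₂/z₁) = ln(48.6/22.5)/ln(380.0/39.0) = 0.77011/2.27661 = 0.3383
Extrapolate from 380.0 ft to 627.0 ft: V₃ = 48.6 × (627.0/380.0)^0.3383 = 48.6 × 1.1846 = 57.5711 km/h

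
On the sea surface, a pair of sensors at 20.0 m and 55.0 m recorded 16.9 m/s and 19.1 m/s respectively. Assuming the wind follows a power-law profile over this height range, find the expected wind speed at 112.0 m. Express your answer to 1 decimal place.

First find α: α = ln(V₂/V₁)/ln(z₂/z₁) = ln(19.1/16.9)/ln(55.0/20.0) = 0.12237/1.01160 = 0.1210
Extrapolate from 55.0 m to 112.0 m: V₃ = 19.1 × (112.0/55.0)^0.1210 = 19.1 × 1.0898 = 20.8159 m/s

20.8 m/s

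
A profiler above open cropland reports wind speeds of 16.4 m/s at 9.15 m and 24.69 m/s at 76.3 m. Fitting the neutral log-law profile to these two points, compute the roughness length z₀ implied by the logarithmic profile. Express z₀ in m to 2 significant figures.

Log law: V(z) ∝ ln(z/z₀). With r = V₁/V₂ = 16.4/24.69 = 0.66424,
r · ln(z₂/z₀) = ln(z₁/z₀) ⇒ ln z₀ = (ln z₁ − r·ln z₂)/(1 − r)
ln z₀ = (2.21375 − 0.66424×4.33467) / 0.33576 = -1.9820
z₀ = exp(-1.9820) = 0.1378 m

z₀ ≈ 0.14 m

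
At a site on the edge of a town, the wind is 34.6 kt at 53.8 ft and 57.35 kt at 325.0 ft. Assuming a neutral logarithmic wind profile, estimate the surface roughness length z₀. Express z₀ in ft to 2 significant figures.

z₀ ≈ 3.5 ft

Log law: V(z) ∝ ln(z/z₀). With r = V₁/V₂ = 34.6/57.35 = 0.60331,
r · ln(z₂/z₀) = ln(z₁/z₀) ⇒ ln z₀ = (ln z₁ − r·ln z₂)/(1 − r)
ln z₀ = (3.98527 − 0.60331×5.78383) / 0.39669 = 1.2499
z₀ = exp(1.2499) = 3.490 ft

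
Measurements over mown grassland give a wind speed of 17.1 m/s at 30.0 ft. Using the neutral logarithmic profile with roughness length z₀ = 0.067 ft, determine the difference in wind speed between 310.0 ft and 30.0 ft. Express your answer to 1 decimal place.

6.5 m/s

Log law: V₂ = V₁ · ln(z₂/z₀)/ln(z₁/z₀) = 17.1 × 8.4396/6.1043 = 23.6421 m/s
ΔV = 23.6421 − 17.1 = 6.5421 m/s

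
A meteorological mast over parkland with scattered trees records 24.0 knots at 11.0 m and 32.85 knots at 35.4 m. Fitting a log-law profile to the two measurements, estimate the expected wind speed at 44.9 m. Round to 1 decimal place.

34.7 knots

Log law: V ∝ ln(z/z₀). From the pair, with r = V₁/V₂ = 0.73059,
ln z₀ = (ln z₁ − r·ln z₂)/(1 − r) = (2.3979 − 0.73059×3.5667)/0.26941 = -0.7718 → z₀ = 0.4622 m
V₃ = V₁ · ln(z₃/z₀)/ln(z₁/z₀) = 24.0 × 4.5762/3.1697 = 34.6500 knots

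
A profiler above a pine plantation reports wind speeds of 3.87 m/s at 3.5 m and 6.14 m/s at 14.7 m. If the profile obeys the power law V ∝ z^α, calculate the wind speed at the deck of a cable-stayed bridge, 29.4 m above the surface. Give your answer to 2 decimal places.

7.67 m/s

First find α: α = ln(V₂/V₁)/ln(z₂/z₁) = ln(6.14/3.87)/ln(14.7/3.5) = 0.46157/1.43508 = 0.3216
Extrapolate from 14.7 m to 29.4 m: V₃ = 6.14 × (29.4/14.7)^0.3216 = 6.14 × 1.2497 = 7.6734 m/s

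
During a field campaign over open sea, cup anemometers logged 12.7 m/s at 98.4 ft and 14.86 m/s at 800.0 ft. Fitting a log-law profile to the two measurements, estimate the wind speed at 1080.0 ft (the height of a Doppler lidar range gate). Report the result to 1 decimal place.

Log law: V ∝ ln(z/z₀). From the pair, with r = V₁/V₂ = 0.85464,
ln z₀ = (ln z₁ − r·ln z₂)/(1 − r) = (4.5890 − 0.85464×6.6846)/0.14536 = -7.7321 → z₀ = 0.0004385 ft
V₃ = V₁ · ln(z₃/z₀)/ln(z₁/z₀) = 12.7 × 14.7169/12.3212 = 15.1693 m/s

15.2 m/s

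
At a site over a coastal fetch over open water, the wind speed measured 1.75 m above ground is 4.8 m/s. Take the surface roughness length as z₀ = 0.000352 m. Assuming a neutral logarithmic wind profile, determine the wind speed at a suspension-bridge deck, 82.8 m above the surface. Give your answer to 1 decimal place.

7.0 m/s

Log law: V(z) ∝ ln(z/z₀), so V₂/V₁ = ln(z₂/z₀) / ln(z₁/z₀).
ln(82.8/0.000352) = 12.3683, ln(1.75/0.000352) = 8.5115
V₂ = 4.8 × 12.3683/8.5115 = 4.8 × 1.4531 = 6.9750 m/s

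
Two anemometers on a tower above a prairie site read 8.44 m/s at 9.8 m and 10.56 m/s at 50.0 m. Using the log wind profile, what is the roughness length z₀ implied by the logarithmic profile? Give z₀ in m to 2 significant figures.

z₀ ≈ 0.015 m

Log law: V(z) ∝ ln(z/z₀). With r = V₁/V₂ = 8.44/10.56 = 0.79924,
r · ln(z₂/z₀) = ln(z₁/z₀) ⇒ ln z₀ = (ln z₁ − r·ln z₂)/(1 − r)
ln z₀ = (2.28238 − 0.79924×3.91202) / 0.20076 = -4.2054
z₀ = exp(-4.2054) = 0.01491 m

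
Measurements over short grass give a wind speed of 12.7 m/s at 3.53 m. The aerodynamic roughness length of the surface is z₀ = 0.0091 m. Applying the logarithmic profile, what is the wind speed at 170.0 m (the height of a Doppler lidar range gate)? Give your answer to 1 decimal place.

Log law: V(z) ∝ ln(z/z₀), so V₂/V₁ = ln(z₂/z₀) / ln(z₁/z₀).
ln(170.0/0.0091) = 9.8353, ln(3.53/0.0091) = 5.9608
V₂ = 12.7 × 9.8353/5.9608 = 12.7 × 1.6500 = 20.9550 m/s

21.0 m/s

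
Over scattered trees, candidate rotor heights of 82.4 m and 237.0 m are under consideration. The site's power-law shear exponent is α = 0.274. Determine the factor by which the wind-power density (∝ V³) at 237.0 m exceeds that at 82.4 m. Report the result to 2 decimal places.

2.38

Speed ratio: V_B/V_A = (z_B/z_A)^α = (237.0/82.4)^0.274 = (2.8762)^0.274 = 1.33572
Power-density ratio: P_B/P_A = (V_B/V_A)³ = (1.33572)³ = 2.38315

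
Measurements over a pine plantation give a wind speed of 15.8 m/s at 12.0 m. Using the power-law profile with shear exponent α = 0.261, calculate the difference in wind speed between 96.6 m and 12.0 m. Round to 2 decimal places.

Power law: V₂ = V₁ · (z₂/z₁)^α = 15.8 × (8.0500)^0.261 = 27.2314 m/s
ΔV = 27.2314 − 15.8 = 11.4314 m/s

11.43 m/s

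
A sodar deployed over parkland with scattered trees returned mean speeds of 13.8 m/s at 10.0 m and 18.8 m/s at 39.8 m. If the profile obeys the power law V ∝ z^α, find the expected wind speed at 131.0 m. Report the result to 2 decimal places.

24.55 m/s

First find α: α = ln(V₂/V₁)/ln(z₂/z₁) = ln(18.8/13.8)/ln(39.8/10.0) = 0.30919/1.38128 = 0.2238
Extrapolate from 39.8 m to 131.0 m: V₃ = 18.8 × (131.0/39.8)^0.2238 = 18.8 × 1.3056 = 24.5454 m/s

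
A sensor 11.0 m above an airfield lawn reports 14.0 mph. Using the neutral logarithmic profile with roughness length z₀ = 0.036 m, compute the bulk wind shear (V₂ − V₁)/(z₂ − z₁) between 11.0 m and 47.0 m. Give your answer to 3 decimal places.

Log law: V₂ = V₁ · ln(z₂/z₀)/ln(z₁/z₀) = 14.0 × 7.1744/5.7221 = 17.5531 mph
ΔV/Δz = (17.5531 − 14.0)/(47.0 − 11.0) = 3.5531/36.0000 = 0.09870 mph/m

0.099 mph/m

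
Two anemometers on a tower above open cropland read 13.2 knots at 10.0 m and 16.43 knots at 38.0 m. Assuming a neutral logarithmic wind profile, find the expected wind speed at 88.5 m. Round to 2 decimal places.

18.48 knots

Log law: V ∝ ln(z/z₀). From the pair, with r = V₁/V₂ = 0.80341,
ln z₀ = (ln z₁ − r·ln z₂)/(1 − r) = (2.3026 − 0.80341×3.6376)/0.19659 = -3.1531 → z₀ = 0.04272 m
V₃ = V₁ · ln(z₃/z₀)/ln(z₁/z₀) = 13.2 × 7.6361/5.4557 = 18.4755 knots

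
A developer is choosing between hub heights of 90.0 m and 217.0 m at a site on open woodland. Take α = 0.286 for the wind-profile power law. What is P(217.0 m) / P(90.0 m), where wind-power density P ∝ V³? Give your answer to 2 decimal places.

2.13

Speed ratio: V_B/V_A = (z_B/z_A)^α = (217.0/90.0)^0.286 = (2.4111)^0.286 = 1.28622
Power-density ratio: P_B/P_A = (V_B/V_A)³ = (1.28622)³ = 2.12786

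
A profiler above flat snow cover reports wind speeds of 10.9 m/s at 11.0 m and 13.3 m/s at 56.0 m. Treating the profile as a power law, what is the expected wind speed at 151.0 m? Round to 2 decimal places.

15.02 m/s

First find α: α = ln(V₂/V₁)/ln(z₂/z₁) = ln(13.3/10.9)/ln(56.0/11.0) = 0.19900/1.62746 = 0.1223
Extrapolate from 56.0 m to 151.0 m: V₃ = 13.3 × (151.0/56.0)^0.1223 = 13.3 × 1.1290 = 15.0151 m/s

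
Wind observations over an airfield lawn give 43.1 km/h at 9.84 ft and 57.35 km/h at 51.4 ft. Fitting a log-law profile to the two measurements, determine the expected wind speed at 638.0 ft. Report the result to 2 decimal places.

Log law: V ∝ ln(z/z₀). From the pair, with r = V₁/V₂ = 0.75153,
ln z₀ = (ln z₁ − r·ln z₂)/(1 − r) = (2.2865 − 0.75153×3.9396)/0.24847 = -2.7137 → z₀ = 0.06629 ft
V₃ = V₁ · ln(z₃/z₀)/ln(z₁/z₀) = 43.1 × 9.1720/5.0002 = 79.0605 km/h

79.06 km/h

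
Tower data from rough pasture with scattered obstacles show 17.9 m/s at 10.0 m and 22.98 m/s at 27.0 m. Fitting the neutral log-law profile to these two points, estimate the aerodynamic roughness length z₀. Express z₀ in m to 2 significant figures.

Log law: V(z) ∝ ln(z/z₀). With r = V₁/V₂ = 17.9/22.98 = 0.77894,
r · ln(z₂/z₀) = ln(z₁/z₀) ⇒ ln z₀ = (ln z₁ − r·ln z₂)/(1 − r)
ln z₀ = (2.30259 − 0.77894×3.29584) / 0.22106 = -1.1973
z₀ = exp(-1.1973) = 0.3020 m

z₀ ≈ 0.30 m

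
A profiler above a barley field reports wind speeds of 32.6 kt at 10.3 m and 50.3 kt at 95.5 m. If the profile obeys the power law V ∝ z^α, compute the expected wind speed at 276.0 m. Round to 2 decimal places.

First find α: α = ln(V₂/V₁)/ln(z₂/z₁) = ln(50.3/32.6)/ln(95.5/10.3) = 0.43369/2.22698 = 0.1947
Extrapolate from 95.5 m to 276.0 m: V₃ = 50.3 × (276.0/95.5)^0.1947 = 50.3 × 1.2296 = 61.8482 kt

61.85 kt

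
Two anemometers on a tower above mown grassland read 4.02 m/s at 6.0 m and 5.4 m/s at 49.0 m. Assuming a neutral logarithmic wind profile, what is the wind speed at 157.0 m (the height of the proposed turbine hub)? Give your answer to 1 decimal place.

Log law: V ∝ ln(z/z₀). From the pair, with r = V₁/V₂ = 0.74444,
ln z₀ = (ln z₁ − r·ln z₂)/(1 − r) = (1.7918 − 0.74444×3.8918)/0.25556 = -4.3258 → z₀ = 0.01322 m
V₃ = V₁ · ln(z₃/z₀)/ln(z₁/z₀) = 4.02 × 9.3821/6.1176 = 6.1652 m/s

6.2 m/s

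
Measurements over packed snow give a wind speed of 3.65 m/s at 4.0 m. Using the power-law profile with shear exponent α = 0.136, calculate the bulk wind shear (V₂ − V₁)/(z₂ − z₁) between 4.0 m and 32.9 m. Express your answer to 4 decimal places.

Power law: V₂ = V₁ · (z₂/z₁)^α = 3.65 × (8.2250)^0.136 = 4.8613 m/s
ΔV/Δz = (4.8613 − 3.65)/(32.9 − 4.0) = 1.2113/28.9000 = 0.04191 m/s/m

0.0419 m/s/m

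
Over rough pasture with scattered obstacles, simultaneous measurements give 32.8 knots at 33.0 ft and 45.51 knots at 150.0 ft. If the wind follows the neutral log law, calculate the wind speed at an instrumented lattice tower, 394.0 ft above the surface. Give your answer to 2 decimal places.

Log law: V ∝ ln(z/z₀). From the pair, with r = V₁/V₂ = 0.72072,
ln z₀ = (ln z₁ − r·ln z₂)/(1 − r) = (3.4965 − 0.72072×5.0106)/0.27928 = -0.4109 → z₀ = 0.6630 ft
V₃ = V₁ · ln(z₃/z₀)/ln(z₁/z₀) = 32.8 × 6.3873/3.9074 = 53.6165 knots

53.62 knots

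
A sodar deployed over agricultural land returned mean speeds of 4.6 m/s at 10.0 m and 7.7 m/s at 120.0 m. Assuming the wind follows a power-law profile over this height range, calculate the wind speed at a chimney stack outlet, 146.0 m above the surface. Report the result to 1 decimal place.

First find α: α = ln(V₂/V₁)/ln(z₂/z₁) = ln(7.7/4.6)/ln(120.0/10.0) = 0.51516/2.48491 = 0.2073
Extrapolate from 120.0 m to 146.0 m: V₃ = 7.7 × (146.0/120.0)^0.2073 = 7.7 × 1.0415 = 8.0195 m/s

8.0 m/s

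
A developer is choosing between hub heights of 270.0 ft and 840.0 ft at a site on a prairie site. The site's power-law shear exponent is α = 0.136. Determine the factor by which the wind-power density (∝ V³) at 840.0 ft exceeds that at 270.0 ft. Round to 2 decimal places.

1.59

Speed ratio: V_B/V_A = (z_B/z_A)^α = (840.0/270.0)^0.136 = (3.1111)^0.136 = 1.16691
Power-density ratio: P_B/P_A = (V_B/V_A)³ = (1.16691)³ = 1.58895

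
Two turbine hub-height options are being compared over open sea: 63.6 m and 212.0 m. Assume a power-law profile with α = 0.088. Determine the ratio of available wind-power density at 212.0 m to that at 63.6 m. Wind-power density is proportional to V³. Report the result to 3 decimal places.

Speed ratio: V_B/V_A = (z_B/z_A)^α = (212.0/63.6)^0.088 = (3.3333)^0.088 = 1.11177
Power-density ratio: P_B/P_A = (V_B/V_A)³ = (1.11177)³ = 1.37417

1.374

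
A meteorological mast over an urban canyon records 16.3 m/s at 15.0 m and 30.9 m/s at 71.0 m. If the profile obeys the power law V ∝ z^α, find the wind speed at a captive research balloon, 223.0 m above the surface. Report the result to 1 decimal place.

49.5 m/s

First find α: α = ln(V₂/V₁)/ln(z₂/z₁) = ln(30.9/16.3)/ln(71.0/15.0) = 0.63959/1.55463 = 0.4114
Extrapolate from 71.0 m to 223.0 m: V₃ = 30.9 × (223.0/71.0)^0.4114 = 30.9 × 1.6014 = 49.4822 m/s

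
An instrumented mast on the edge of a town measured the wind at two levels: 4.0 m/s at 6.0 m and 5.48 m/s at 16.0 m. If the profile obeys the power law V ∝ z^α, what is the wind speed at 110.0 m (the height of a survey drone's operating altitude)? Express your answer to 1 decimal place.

First find α: α = ln(V₂/V₁)/ln(z₂/z₁) = ln(5.48/4.0)/ln(16.0/6.0) = 0.31481/0.98083 = 0.3210
Extrapolate from 16.0 m to 110.0 m: V₃ = 5.48 × (110.0/16.0)^0.3210 = 5.48 × 1.8567 = 10.1745 m/s

10.2 m/s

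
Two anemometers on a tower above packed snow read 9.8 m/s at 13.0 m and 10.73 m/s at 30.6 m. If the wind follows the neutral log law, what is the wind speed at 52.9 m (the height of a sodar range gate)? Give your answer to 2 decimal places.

Log law: V ∝ ln(z/z₀). From the pair, with r = V₁/V₂ = 0.91333,
ln z₀ = (ln z₁ − r·ln z₂)/(1 − r) = (2.5649 − 0.91333×3.4210)/0.08667 = -6.4558 → z₀ = 0.001571 m
V₃ = V₁ · ln(z₃/z₀)/ln(z₁/z₀) = 9.8 × 10.4242/9.0207 = 11.3247 m/s

11.32 m/s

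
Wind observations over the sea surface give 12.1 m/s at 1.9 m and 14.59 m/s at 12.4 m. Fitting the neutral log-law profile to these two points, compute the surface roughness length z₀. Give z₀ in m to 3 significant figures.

z₀ ≈ 0.000209 m

Log law: V(z) ∝ ln(z/z₀). With r = V₁/V₂ = 12.1/14.59 = 0.82934,
r · ln(z₂/z₀) = ln(z₁/z₀) ⇒ ln z₀ = (ln z₁ − r·ln z₂)/(1 − r)
ln z₀ = (0.64185 − 0.82934×2.51770) / 0.17066 = -8.4737
z₀ = exp(-8.4737) = 0.0002089 m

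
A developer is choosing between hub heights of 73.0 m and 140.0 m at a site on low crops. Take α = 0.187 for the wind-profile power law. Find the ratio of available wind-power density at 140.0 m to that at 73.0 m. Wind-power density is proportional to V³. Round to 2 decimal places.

1.44

Speed ratio: V_B/V_A = (z_B/z_A)^α = (140.0/73.0)^0.187 = (1.9178)^0.187 = 1.12950
Power-density ratio: P_B/P_A = (V_B/V_A)³ = (1.12950)³ = 1.44097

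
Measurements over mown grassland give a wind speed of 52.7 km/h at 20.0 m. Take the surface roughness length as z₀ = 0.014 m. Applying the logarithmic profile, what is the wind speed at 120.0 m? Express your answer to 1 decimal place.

65.7 km/h

Log law: V(z) ∝ ln(z/z₀), so V₂/V₁ = ln(z₂/z₀) / ln(z₁/z₀).
ln(120.0/0.014) = 9.0562, ln(20.0/0.014) = 7.2644
V₂ = 52.7 × 9.0562/7.2644 = 52.7 × 1.2466 = 65.6984 km/h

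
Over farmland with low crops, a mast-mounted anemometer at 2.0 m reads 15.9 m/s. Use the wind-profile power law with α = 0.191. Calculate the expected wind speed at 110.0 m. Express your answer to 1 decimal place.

34.2 m/s

Power-law profile: V₂ = V₁ · (z₂/z₁)^α
V₂ = 15.9 × (110.0/2.0)^0.191 = 15.9 × (55.0000)^0.191
    = 15.9 × 2.1499 = 34.1827 m/s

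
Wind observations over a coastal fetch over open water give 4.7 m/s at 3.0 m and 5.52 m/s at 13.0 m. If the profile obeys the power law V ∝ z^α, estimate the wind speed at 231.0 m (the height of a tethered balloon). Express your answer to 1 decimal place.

First find α: α = ln(V₂/V₁)/ln(z₂/z₁) = ln(5.52/4.7)/ln(13.0/3.0) = 0.16082/1.46634 = 0.1097
Extrapolate from 13.0 m to 231.0 m: V₃ = 5.52 × (231.0/13.0)^0.1097 = 5.52 × 1.3710 = 7.5682 m/s

7.6 m/s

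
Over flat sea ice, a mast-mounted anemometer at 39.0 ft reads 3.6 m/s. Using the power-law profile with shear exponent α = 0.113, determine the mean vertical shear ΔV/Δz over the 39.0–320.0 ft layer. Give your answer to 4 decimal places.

Power law: V₂ = V₁ · (z₂/z₁)^α = 3.6 × (8.2051)^0.113 = 4.5666 m/s
ΔV/Δz = (4.5666 − 3.6)/(320.0 − 39.0) = 0.9666/281.0000 = 0.00344 m/s/ft

0.0034 m/s/ft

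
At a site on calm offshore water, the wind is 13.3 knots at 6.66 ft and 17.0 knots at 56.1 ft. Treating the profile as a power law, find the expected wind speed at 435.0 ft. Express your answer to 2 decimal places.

21.52 knots

First find α: α = ln(V₂/V₁)/ln(z₂/z₁) = ln(17.0/13.3)/ln(56.1/6.66) = 0.24545/2.13102 = 0.1152
Extrapolate from 56.1 ft to 435.0 ft: V₃ = 17.0 × (435.0/56.1)^0.1152 = 17.0 × 1.2661 = 21.5231 knots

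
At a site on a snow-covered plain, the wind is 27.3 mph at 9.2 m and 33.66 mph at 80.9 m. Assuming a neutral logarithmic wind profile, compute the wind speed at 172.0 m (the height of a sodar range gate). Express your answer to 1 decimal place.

35.9 mph

Log law: V ∝ ln(z/z₀). From the pair, with r = V₁/V₂ = 0.81105,
ln z₀ = (ln z₁ − r·ln z₂)/(1 − r) = (2.2192 − 0.81105×4.3932)/0.18895 = -7.1126 → z₀ = 0.0008147 m
V₃ = V₁ · ln(z₃/z₀)/ln(z₁/z₀) = 27.3 × 12.2601/9.3318 = 35.8666 mph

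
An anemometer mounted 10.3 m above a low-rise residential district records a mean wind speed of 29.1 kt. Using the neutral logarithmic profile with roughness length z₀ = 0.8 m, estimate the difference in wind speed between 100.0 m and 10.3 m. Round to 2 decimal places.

25.89 kt

Log law: V₂ = V₁ · ln(z₂/z₀)/ln(z₁/z₀) = 29.1 × 4.8283/2.5553 = 54.9856 kt
ΔV = 54.9856 − 29.1 = 25.8856 kt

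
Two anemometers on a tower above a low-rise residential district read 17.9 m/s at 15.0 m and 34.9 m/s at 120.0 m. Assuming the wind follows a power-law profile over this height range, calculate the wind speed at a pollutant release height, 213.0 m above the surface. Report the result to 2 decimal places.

41.96 m/s

First find α: α = ln(V₂/V₁)/ln(z₂/z₁) = ln(34.9/17.9)/ln(120.0/15.0) = 0.66769/2.07944 = 0.3211
Extrapolate from 120.0 m to 213.0 m: V₃ = 34.9 × (213.0/120.0)^0.3211 = 34.9 × 1.2023 = 41.9605 m/s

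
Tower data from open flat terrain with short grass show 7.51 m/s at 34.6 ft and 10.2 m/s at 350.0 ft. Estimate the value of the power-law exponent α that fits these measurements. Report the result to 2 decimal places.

α ≈ 0.13

Power law: V₂/V₁ = (z₂/z₁)^α ⇒ α = ln(V₂/V₁) / ln(z₂/z₁)
α = ln(10.2/7.51) / ln(350.0/34.6) = ln(1.3582) / ln(10.1156)
  = 0.30615 / 2.31408 = 0.13230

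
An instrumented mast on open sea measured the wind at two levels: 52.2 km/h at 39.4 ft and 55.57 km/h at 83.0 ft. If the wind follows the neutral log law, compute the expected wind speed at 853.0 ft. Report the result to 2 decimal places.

66.11 km/h

Log law: V ∝ ln(z/z₀). From the pair, with r = V₁/V₂ = 0.93936,
ln z₀ = (ln z₁ − r·ln z₂)/(1 − r) = (3.6738 − 0.93936×4.4188)/0.06064 = -7.8672 → z₀ = 0.0003831 ft
V₃ = V₁ · ln(z₃/z₀)/ln(z₁/z₀) = 52.2 × 14.6159/11.5409 = 66.1083 km/h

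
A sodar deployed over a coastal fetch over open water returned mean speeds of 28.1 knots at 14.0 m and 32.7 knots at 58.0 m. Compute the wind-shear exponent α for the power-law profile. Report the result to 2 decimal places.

α ≈ 0.11

Power law: V₂/V₁ = (z₂/z₁)^α ⇒ α = ln(V₂/V₁) / ln(z₂/z₁)
α = ln(32.7/28.1) / ln(58.0/14.0) = ln(1.1637) / ln(4.1429)
  = 0.15161 / 1.42139 = 0.10666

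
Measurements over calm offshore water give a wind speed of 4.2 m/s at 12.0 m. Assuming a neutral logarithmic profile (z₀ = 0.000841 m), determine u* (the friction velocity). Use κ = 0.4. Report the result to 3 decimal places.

u* ≈ 0.176 m/s

Log law: V(z) = (u*/κ) · ln(z/z₀) ⇒ u* = κ · V / ln(z/z₀)
u* = 0.4 × 4.2 / ln(12.0/0.000841) = 0.4 × 4.2 / 9.5658
   = 1.6800 / 9.5658 = 0.1756 m/s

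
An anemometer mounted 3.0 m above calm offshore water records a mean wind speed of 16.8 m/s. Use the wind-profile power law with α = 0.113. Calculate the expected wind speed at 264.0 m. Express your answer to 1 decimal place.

27.9 m/s

Power-law profile: V₂ = V₁ · (z₂/z₁)^α
V₂ = 16.8 × (264.0/3.0)^0.113 = 16.8 × (88.0000)^0.113
    = 16.8 × 1.6585 = 27.8635 m/s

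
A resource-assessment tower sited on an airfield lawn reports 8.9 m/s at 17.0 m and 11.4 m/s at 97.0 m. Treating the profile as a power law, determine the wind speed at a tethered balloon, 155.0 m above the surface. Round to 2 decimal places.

First find α: α = ln(V₂/V₁)/ln(z₂/z₁) = ln(11.4/8.9)/ln(97.0/17.0) = 0.24756/1.74150 = 0.1422
Extrapolate from 97.0 m to 155.0 m: V₃ = 11.4 × (155.0/97.0)^0.1422 = 11.4 × 1.0689 = 12.1855 m/s

12.19 m/s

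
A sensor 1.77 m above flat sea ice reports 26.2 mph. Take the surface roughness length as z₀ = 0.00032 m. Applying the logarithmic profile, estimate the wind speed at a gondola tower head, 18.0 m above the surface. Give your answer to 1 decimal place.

Log law: V(z) ∝ ln(z/z₀), so V₂/V₁ = ln(z₂/z₀) / ln(z₁/z₀).
ln(18.0/0.00032) = 10.9376, ln(1.77/0.00032) = 8.6182
V₂ = 26.2 × 10.9376/8.6182 = 26.2 × 1.2691 = 33.2512 mph

33.3 mph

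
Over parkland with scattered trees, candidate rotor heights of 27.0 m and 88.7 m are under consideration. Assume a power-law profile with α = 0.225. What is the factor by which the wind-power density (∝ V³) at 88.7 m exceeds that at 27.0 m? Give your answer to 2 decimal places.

Speed ratio: V_B/V_A = (z_B/z_A)^α = (88.7/27.0)^0.225 = (3.2852)^0.225 = 1.30685
Power-density ratio: P_B/P_A = (V_B/V_A)³ = (1.30685)³ = 2.23192

2.23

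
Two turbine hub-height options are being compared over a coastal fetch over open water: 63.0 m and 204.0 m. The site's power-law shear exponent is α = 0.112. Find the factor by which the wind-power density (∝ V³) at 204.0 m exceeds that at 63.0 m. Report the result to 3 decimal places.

1.484

Speed ratio: V_B/V_A = (z_B/z_A)^α = (204.0/63.0)^0.112 = (3.2381)^0.112 = 1.14065
Power-density ratio: P_B/P_A = (V_B/V_A)³ = (1.14065)³ = 1.48408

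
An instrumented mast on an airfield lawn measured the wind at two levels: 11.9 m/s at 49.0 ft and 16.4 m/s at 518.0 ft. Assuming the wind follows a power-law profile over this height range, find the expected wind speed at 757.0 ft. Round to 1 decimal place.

17.3 m/s

First find α: α = ln(V₂/V₁)/ln(z₂/z₁) = ln(16.4/11.9)/ln(518.0/49.0) = 0.32074/2.35815 = 0.1360
Extrapolate from 518.0 ft to 757.0 ft: V₃ = 16.4 × (757.0/518.0)^0.1360 = 16.4 × 1.0530 = 17.2685 m/s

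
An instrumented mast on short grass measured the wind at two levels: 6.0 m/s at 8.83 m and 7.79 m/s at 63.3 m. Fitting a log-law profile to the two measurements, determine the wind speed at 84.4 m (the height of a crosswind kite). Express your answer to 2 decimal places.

Log law: V ∝ ln(z/z₀). From the pair, with r = V₁/V₂ = 0.77022,
ln z₀ = (ln z₁ − r·ln z₂)/(1 − r) = (2.1782 − 0.77022×4.1479)/0.22978 = -4.4243 → z₀ = 0.01198 m
V₃ = V₁ · ln(z₃/z₀)/ln(z₁/z₀) = 6.0 × 8.8599/6.6024 = 8.0514 m/s

8.05 m/s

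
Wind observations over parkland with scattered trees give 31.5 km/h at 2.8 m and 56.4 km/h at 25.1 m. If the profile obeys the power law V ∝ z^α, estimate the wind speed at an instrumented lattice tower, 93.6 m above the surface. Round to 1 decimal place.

First find α: α = ln(V₂/V₁)/ln(z₂/z₁) = ln(56.4/31.5)/ln(25.1/2.8) = 0.58248/2.19325 = 0.2656
Extrapolate from 25.1 m to 93.6 m: V₃ = 56.4 × (93.6/25.1)^0.2656 = 56.4 × 1.4184 = 79.9991 km/h

80.0 km/h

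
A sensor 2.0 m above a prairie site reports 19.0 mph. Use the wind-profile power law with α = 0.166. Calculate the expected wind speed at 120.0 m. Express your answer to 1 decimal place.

Power-law profile: V₂ = V₁ · (z₂/z₁)^α
V₂ = 19.0 × (120.0/2.0)^0.166 = 19.0 × (60.0000)^0.166
    = 19.0 × 1.9732 = 37.4910 mph

37.5 mph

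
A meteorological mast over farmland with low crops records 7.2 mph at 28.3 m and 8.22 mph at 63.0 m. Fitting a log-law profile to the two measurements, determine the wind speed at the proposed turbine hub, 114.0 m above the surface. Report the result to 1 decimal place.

9.0 mph

Log law: V ∝ ln(z/z₀). From the pair, with r = V₁/V₂ = 0.87591,
ln z₀ = (ln z₁ − r·ln z₂)/(1 − r) = (3.3429 − 0.87591×4.1431)/0.12409 = -2.3061 → z₀ = 0.09965 m
V₃ = V₁ · ln(z₃/z₀)/ln(z₁/z₀) = 7.2 × 7.0423/5.6490 = 8.9759 mph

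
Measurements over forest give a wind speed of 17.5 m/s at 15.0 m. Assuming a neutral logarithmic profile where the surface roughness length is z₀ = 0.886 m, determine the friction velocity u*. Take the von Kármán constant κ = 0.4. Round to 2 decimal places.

Log law: V(z) = (u*/κ) · ln(z/z₀) ⇒ u* = κ · V / ln(z/z₀)
u* = 0.4 × 17.5 / ln(15.0/0.886) = 0.4 × 17.5 / 2.8291
   = 7.0000 / 2.8291 = 2.4743 m/s

u* ≈ 2.47 m/s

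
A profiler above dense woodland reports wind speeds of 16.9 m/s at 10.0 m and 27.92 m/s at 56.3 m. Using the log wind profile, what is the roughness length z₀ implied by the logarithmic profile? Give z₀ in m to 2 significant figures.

Log law: V(z) ∝ ln(z/z₀). With r = V₁/V₂ = 16.9/27.92 = 0.60530,
r · ln(z₂/z₀) = ln(z₁/z₀) ⇒ ln z₀ = (ln z₁ − r·ln z₂)/(1 − r)
ln z₀ = (2.30259 − 0.60530×4.03069) / 0.39470 = -0.3476
z₀ = exp(-0.3476) = 0.7064 m

z₀ ≈ 0.71 m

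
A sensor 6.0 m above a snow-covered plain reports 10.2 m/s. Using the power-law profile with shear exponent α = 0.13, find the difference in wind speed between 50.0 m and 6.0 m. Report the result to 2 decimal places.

3.24 m/s

Power law: V₂ = V₁ · (z₂/z₁)^α = 10.2 × (8.3333)^0.13 = 13.4371 m/s
ΔV = 13.4371 − 10.2 = 3.2371 m/s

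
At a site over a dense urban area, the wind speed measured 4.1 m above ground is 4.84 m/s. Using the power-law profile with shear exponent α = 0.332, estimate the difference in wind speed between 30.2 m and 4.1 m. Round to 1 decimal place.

4.6 m/s

Power law: V₂ = V₁ · (z₂/z₁)^α = 4.84 × (7.3659)^0.332 = 9.3921 m/s
ΔV = 9.3921 − 4.84 = 4.5521 m/s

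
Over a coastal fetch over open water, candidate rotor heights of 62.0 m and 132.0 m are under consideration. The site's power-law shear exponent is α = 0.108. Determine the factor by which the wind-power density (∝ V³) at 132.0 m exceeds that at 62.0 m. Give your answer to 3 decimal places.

Speed ratio: V_B/V_A = (z_B/z_A)^α = (132.0/62.0)^0.108 = (2.1290)^0.108 = 1.08503
Power-density ratio: P_B/P_A = (V_B/V_A)³ = (1.08503)³ = 1.27741

1.277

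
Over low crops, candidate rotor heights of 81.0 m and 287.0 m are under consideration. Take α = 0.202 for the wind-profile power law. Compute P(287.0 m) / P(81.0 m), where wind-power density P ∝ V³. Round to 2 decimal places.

Speed ratio: V_B/V_A = (z_B/z_A)^α = (287.0/81.0)^0.202 = (3.5432)^0.202 = 1.29115
Power-density ratio: P_B/P_A = (V_B/V_A)³ = (1.29115)³ = 2.15246

2.15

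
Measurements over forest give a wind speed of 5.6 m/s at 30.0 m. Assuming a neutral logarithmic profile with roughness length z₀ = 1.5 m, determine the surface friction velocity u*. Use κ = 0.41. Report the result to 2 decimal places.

Log law: V(z) = (u*/κ) · ln(z/z₀) ⇒ u* = κ · V / ln(z/z₀)
u* = 0.41 × 5.6 / ln(30.0/1.5) = 0.41 × 5.6 / 2.9957
   = 2.2960 / 2.9957 = 0.7664 m/s

u* ≈ 0.77 m/s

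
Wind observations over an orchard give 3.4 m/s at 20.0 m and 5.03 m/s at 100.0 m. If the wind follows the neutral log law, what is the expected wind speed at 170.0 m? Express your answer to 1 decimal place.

5.6 m/s

Log law: V ∝ ln(z/z₀). From the pair, with r = V₁/V₂ = 0.67594,
ln z₀ = (ln z₁ − r·ln z₂)/(1 − r) = (2.9957 − 0.67594×4.6052)/0.32406 = -0.3614 → z₀ = 0.6967 m
V₃ = V₁ · ln(z₃/z₀)/ln(z₁/z₀) = 3.4 × 5.4972/3.3571 = 5.5674 m/s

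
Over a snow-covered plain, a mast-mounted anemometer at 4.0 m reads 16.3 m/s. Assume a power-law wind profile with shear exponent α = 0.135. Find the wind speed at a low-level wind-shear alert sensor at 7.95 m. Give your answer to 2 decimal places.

Power-law profile: V₂ = V₁ · (z₂/z₁)^α
V₂ = 16.3 × (7.95/4.0)^0.135 = 16.3 × (1.9875)^0.135
    = 16.3 × 1.0972 = 17.8838 m/s

17.88 m/s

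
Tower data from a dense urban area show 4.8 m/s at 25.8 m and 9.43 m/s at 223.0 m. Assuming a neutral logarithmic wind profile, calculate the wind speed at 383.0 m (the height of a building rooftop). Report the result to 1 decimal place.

Log law: V ∝ ln(z/z₀). From the pair, with r = V₁/V₂ = 0.50901,
ln z₀ = (ln z₁ − r·ln z₂)/(1 − r) = (3.2504 − 0.50901×5.4072)/0.49099 = 1.0144 → z₀ = 2.758 m
V₃ = V₁ · ln(z₃/z₀)/ln(z₁/z₀) = 4.8 × 4.9336/2.2360 = 10.5911 m/s

10.6 m/s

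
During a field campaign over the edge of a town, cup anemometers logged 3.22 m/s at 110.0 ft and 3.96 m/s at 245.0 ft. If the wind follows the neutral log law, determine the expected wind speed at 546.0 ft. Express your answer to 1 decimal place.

Log law: V ∝ ln(z/z₀). From the pair, with r = V₁/V₂ = 0.81313,
ln z₀ = (ln z₁ − r·ln z₂)/(1 − r) = (4.7005 − 0.81313×5.5013)/0.18687 = 1.2160 → z₀ = 3.374 ft
V₃ = V₁ · ln(z₃/z₀)/ln(z₁/z₀) = 3.22 × 5.0866/3.4845 = 4.7005 m/s

4.7 m/s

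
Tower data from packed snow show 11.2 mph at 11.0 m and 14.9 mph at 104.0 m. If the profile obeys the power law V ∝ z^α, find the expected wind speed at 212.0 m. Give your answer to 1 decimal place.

First find α: α = ln(V₂/V₁)/ln(z₂/z₁) = ln(14.9/11.2)/ln(104.0/11.0) = 0.28545/2.24650 = 0.1271
Extrapolate from 104.0 m to 212.0 m: V₃ = 14.9 × (212.0/104.0)^0.1271 = 14.9 × 1.0947 = 16.3113 mph

16.3 mph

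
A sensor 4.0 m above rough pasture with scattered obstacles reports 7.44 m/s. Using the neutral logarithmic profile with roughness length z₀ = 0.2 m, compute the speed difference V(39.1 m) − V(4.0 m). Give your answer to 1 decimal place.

5.7 m/s

Log law: V₂ = V₁ · ln(z₂/z₀)/ln(z₁/z₀) = 7.44 × 5.2756/2.9957 = 13.1020 m/s
ΔV = 13.1020 − 7.44 = 5.6620 m/s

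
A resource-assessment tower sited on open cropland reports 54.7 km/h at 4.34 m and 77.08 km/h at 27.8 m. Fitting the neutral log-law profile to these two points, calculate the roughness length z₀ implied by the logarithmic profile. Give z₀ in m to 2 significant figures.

Log law: V(z) ∝ ln(z/z₀). With r = V₁/V₂ = 54.7/77.08 = 0.70965,
r · ln(z₂/z₀) = ln(z₁/z₀) ⇒ ln z₀ = (ln z₁ − r·ln z₂)/(1 − r)
ln z₀ = (1.46787 − 0.70965×3.32504) / 0.29035 = -3.0713
z₀ = exp(-3.0713) = 0.04636 m

z₀ ≈ 0.046 m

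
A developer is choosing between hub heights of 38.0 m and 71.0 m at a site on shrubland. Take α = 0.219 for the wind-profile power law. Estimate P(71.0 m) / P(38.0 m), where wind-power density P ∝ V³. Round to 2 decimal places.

1.51

Speed ratio: V_B/V_A = (z_B/z_A)^α = (71.0/38.0)^0.219 = (1.8684)^0.219 = 1.14671
Power-density ratio: P_B/P_A = (V_B/V_A)³ = (1.14671)³ = 1.50785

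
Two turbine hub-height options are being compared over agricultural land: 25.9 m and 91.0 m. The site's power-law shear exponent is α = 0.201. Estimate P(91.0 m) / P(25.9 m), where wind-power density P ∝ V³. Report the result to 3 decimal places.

2.133

Speed ratio: V_B/V_A = (z_B/z_A)^α = (91.0/25.9)^0.201 = (3.5135)^0.201 = 1.28734
Power-density ratio: P_B/P_A = (V_B/V_A)³ = (1.28734)³ = 2.13345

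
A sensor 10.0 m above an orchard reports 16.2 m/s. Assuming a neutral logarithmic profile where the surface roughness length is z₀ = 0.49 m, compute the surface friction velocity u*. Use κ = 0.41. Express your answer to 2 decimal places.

u* ≈ 2.20 m/s

Log law: V(z) = (u*/κ) · ln(z/z₀) ⇒ u* = κ · V / ln(z/z₀)
u* = 0.41 × 16.2 / ln(10.0/0.49) = 0.41 × 16.2 / 3.0159
   = 6.6420 / 3.0159 = 2.2023 m/s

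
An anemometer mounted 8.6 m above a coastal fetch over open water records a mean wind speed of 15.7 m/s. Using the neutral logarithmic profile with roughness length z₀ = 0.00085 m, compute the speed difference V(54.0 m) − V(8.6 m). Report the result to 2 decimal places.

Log law: V₂ = V₁ · ln(z₂/z₀)/ln(z₁/z₀) = 15.7 × 11.0593/9.2220 = 18.8278 m/s
ΔV = 18.8278 − 15.7 = 3.1278 m/s

3.13 m/s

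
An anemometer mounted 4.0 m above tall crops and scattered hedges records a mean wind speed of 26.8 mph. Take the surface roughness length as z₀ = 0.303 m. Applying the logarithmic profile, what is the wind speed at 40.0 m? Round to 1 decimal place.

Log law: V(z) ∝ ln(z/z₀), so V₂/V₁ = ln(z₂/z₀) / ln(z₁/z₀).
ln(40.0/0.303) = 4.8829, ln(4.0/0.303) = 2.5803
V₂ = 26.8 × 4.8829/2.5803 = 26.8 × 1.8924 = 50.7154 mph

50.7 mph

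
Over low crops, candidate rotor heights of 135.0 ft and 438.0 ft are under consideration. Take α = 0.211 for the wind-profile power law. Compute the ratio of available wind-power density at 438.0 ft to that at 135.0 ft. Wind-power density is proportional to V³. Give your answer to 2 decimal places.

2.11

Speed ratio: V_B/V_A = (z_B/z_A)^α = (438.0/135.0)^0.211 = (3.2444)^0.211 = 1.28189
Power-density ratio: P_B/P_A = (V_B/V_A)³ = (1.28189)³ = 2.10645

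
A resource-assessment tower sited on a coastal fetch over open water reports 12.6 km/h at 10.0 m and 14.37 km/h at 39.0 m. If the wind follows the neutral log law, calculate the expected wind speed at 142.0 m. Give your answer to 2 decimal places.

Log law: V ∝ ln(z/z₀). From the pair, with r = V₁/V₂ = 0.87683,
ln z₀ = (ln z₁ − r·ln z₂)/(1 − r) = (2.3026 − 0.87683×3.6636)/0.12317 = -7.3857 → z₀ = 0.0006200 m
V₃ = V₁ · ln(z₃/z₀)/ln(z₁/z₀) = 12.6 × 12.3415/9.6883 = 16.0506 km/h

16.05 km/h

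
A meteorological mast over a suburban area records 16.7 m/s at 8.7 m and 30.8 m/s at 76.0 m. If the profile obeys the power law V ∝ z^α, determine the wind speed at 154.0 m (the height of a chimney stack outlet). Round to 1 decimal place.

37.6 m/s

First find α: α = ln(V₂/V₁)/ln(z₂/z₁) = ln(30.8/16.7)/ln(76.0/8.7) = 0.61211/2.16741 = 0.2824
Extrapolate from 76.0 m to 154.0 m: V₃ = 30.8 × (154.0/76.0)^0.2824 = 30.8 × 1.2207 = 37.5984 m/s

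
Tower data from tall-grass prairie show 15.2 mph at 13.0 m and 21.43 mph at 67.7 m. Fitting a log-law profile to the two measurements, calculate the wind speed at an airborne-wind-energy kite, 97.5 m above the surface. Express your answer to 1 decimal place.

Log law: V ∝ ln(z/z₀). From the pair, with r = V₁/V₂ = 0.70929,
ln z₀ = (ln z₁ − r·ln z₂)/(1 − r) = (2.5649 − 0.70929×4.2151)/0.29071 = -1.4611 → z₀ = 0.2320 m
V₃ = V₁ · ln(z₃/z₀)/ln(z₁/z₀) = 15.2 × 6.0409/4.0260 = 22.8072 mph

22.8 mph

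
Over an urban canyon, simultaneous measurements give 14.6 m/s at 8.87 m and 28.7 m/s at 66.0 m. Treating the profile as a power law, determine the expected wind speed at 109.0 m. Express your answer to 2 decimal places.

33.98 m/s

First find α: α = ln(V₂/V₁)/ln(z₂/z₁) = ln(28.7/14.6)/ln(66.0/8.87) = 0.67588/2.00698 = 0.3368
Extrapolate from 66.0 m to 109.0 m: V₃ = 28.7 × (109.0/66.0)^0.3368 = 28.7 × 1.1841 = 33.9826 m/s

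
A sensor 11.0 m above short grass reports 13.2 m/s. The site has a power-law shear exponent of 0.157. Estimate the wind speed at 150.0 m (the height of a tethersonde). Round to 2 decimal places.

19.89 m/s

Power-law profile: V₂ = V₁ · (z₂/z₁)^α
V₂ = 13.2 × (150.0/11.0)^0.157 = 13.2 × (13.6364)^0.157
    = 13.2 × 1.5071 = 19.8940 m/s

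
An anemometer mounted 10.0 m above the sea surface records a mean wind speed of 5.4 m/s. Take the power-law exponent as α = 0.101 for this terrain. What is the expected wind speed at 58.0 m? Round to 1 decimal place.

6.4 m/s

Power-law profile: V₂ = V₁ · (z₂/z₁)^α
V₂ = 5.4 × (58.0/10.0)^0.101 = 5.4 × (5.8000)^0.101
    = 5.4 × 1.1943 = 6.4491 m/s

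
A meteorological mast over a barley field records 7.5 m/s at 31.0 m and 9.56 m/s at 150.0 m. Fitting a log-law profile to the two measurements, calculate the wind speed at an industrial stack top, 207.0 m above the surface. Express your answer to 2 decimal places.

9.98 m/s

Log law: V ∝ ln(z/z₀). From the pair, with r = V₁/V₂ = 0.78452,
ln z₀ = (ln z₁ − r·ln z₂)/(1 − r) = (3.4340 − 0.78452×5.0106)/0.21548 = -2.3062 → z₀ = 0.09964 m
V₃ = V₁ · ln(z₃/z₀)/ln(z₁/z₀) = 7.5 × 7.6390/5.7402 = 9.9808 m/s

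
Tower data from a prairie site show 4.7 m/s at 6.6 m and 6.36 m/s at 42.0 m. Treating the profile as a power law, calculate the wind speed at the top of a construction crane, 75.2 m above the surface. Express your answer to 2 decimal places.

7.00 m/s

First find α: α = ln(V₂/V₁)/ln(z₂/z₁) = ln(6.36/4.7)/ln(42.0/6.6) = 0.30247/1.85060 = 0.1634
Extrapolate from 42.0 m to 75.2 m: V₃ = 6.36 × (75.2/42.0)^0.1634 = 6.36 × 1.0999 = 6.9952 m/s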